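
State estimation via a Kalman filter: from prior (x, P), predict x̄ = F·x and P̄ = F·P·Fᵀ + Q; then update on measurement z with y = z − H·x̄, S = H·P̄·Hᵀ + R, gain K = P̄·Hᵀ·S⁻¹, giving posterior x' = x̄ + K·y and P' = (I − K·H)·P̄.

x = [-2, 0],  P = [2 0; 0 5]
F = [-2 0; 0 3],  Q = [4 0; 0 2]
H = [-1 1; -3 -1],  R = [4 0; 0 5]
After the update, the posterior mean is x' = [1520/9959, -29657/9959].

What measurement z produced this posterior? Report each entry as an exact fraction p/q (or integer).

x̄ = F·x = [4, 0]
P̄ = F·P·Fᵀ + Q = [12 0; 0 47]
S = H·P̄·Hᵀ + R = [63 -11; -11 160]
K = P̄·Hᵀ·S⁻¹ = [-2316/9959 -2400/9959; 7003/9959 -2444/9959]
x' − x̄ = [-38316/9959, -29657/9959] = K·y
y = (KᵀK)⁻¹·Kᵀ·(x' − x̄) = [1, 15]
z = y + H·x̄ = [1, 15] + [-4, -12] = [-3, 3]

z = [-3, 3]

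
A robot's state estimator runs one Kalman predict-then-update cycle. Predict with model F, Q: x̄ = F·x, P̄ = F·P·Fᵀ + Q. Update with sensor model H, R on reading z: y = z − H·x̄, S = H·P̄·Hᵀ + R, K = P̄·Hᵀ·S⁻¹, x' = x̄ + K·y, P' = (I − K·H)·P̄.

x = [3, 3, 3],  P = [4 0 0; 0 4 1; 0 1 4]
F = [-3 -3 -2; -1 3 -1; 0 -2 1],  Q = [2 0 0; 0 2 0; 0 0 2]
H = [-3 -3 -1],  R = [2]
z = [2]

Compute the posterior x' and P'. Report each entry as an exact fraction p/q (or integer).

x' = [-632/115, 133/23, -3]
P' = [5771/230 -703/23 17; -703/23 880/23 -23; 17 -23 18]

x̄ = F·x = [-24, 3, -3]
P̄ = F·P·Fᵀ + Q = [102 -19 17; -19 40 -23; 17 -23 18]
y = z − H·x̄ = [-64]
S = H·P̄·Hᵀ + R = [920]
K = P̄·Hᵀ·S⁻¹ = [-133/460; -1/23; 0]
x' = x̄ + K·y = [-632/115, 133/23, -3]
P' = (I − K·H)·P̄ = [5771/230 -703/23 17; -703/23 880/23 -23; 17 -23 18]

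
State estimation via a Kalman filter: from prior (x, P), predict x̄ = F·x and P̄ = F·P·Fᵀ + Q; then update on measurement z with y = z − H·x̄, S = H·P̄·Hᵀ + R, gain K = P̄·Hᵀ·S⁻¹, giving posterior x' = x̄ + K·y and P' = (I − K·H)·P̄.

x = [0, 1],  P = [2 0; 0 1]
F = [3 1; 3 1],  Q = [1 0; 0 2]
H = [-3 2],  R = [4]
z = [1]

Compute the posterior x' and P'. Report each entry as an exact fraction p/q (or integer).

x' = [-1/10, 1/4]
P' = [79/10 43/4; 43/4 123/8]

x̄ = F·x = [1, 1]
P̄ = F·P·Fᵀ + Q = [20 19; 19 21]
y = z − H·x̄ = [2]
S = H·P̄·Hᵀ + R = [40]
K = P̄·Hᵀ·S⁻¹ = [-11/20; -3/8]
x' = x̄ + K·y = [-1/10, 1/4]
P' = (I − K·H)·P̄ = [79/10 43/4; 43/4 123/8]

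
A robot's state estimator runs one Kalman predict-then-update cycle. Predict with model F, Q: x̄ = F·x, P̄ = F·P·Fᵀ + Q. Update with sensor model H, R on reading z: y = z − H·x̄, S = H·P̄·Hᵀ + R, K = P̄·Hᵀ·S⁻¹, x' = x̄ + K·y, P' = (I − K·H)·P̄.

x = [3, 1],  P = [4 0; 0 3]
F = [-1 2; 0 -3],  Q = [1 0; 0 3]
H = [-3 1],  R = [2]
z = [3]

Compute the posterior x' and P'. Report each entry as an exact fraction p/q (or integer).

x' = [-500/293, -627/293]
P' = [220/293 522/293; 522/293 1734/293]

x̄ = F·x = [-1, -3]
P̄ = F·P·Fᵀ + Q = [17 -18; -18 30]
y = z − H·x̄ = [3]
S = H·P̄·Hᵀ + R = [293]
K = P̄·Hᵀ·S⁻¹ = [-69/293; 84/293]
x' = x̄ + K·y = [-500/293, -627/293]
P' = (I − K·H)·P̄ = [220/293 522/293; 522/293 1734/293]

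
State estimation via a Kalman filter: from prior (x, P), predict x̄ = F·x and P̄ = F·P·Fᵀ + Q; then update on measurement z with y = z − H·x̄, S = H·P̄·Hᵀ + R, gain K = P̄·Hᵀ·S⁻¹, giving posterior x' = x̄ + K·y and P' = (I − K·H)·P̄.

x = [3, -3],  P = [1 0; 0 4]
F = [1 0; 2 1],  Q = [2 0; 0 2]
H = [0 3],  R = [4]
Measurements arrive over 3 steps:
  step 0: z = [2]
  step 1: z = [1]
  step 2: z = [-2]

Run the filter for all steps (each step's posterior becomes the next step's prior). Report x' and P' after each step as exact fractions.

step 0: x̄ = F·x = [3, 3]
step 0: P̄ = F·P·Fᵀ + Q = [3 2; 2 10]
step 0: y = z − H·x̄ = [-7]
step 0: S = H·P̄·Hᵀ + R = [94]
step 0: K = P̄·Hᵀ·S⁻¹ = [3/47; 15/47]
step 0: x' = x̄ + K·y = [120/47, 36/47]
step 0: P' = (I − K·H)·P̄ = [123/47 4/47; 4/47 20/47]
step 1: x̄ = F·x = [120/47, 276/47]
step 1: P̄ = F·P·Fᵀ + Q = [217/47 250/47; 250/47 622/47]
step 1: y = z − H·x̄ = [-781/47]
step 1: S = H·P̄·Hᵀ + R = [5786/47]
step 1: K = P̄·Hᵀ·S⁻¹ = [375/2893; 933/2893]
step 1: x' = x̄ + K·y = [105/263, 135/263]
step 1: P' = (I − K·H)·P̄ = [7373/2893 500/2893; 500/2893 1244/2893]
step 2: x̄ = F·x = [105/263, 345/263]
step 2: P̄ = F·P·Fᵀ + Q = [13159/2893 1386/263; 1386/263 3502/263]
step 2: y = z − H·x̄ = [-1561/263]
step 2: S = H·P̄·Hᵀ + R = [32570/263]
step 2: K = P̄·Hᵀ·S⁻¹ = [2079/16285; 5253/16285]
step 2: x' = x̄ + K·y = [-5838/16285, -9816/16285]
step 2: P' = (I − K·H)·P̄ = [453251/179135 2772/16285; 2772/16285 7004/16285]

step 0: x' = [120/47, 36/47], P' = [123/47 4/47; 4/47 20/47]
step 1: x' = [105/263, 135/263], P' = [7373/2893 500/2893; 500/2893 1244/2893]
step 2: x' = [-5838/16285, -9816/16285], P' = [453251/179135 2772/16285; 2772/16285 7004/16285]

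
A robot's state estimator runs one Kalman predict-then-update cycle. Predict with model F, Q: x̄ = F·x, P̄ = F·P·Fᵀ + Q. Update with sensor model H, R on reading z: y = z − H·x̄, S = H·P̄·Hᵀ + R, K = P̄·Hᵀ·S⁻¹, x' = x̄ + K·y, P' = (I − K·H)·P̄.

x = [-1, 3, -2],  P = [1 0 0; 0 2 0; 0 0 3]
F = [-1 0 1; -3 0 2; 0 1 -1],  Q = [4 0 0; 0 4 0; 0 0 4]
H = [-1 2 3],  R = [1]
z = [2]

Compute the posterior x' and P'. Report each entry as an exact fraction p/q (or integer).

x' = [-28/25, -94/25, 71/25]
P' = [799/100 877/100 -159/50; 877/100 1971/100 -507/50; -159/50 -507/50 144/25]

x̄ = F·x = [-1, -1, 5]
P̄ = F·P·Fᵀ + Q = [8 9 -3; 9 25 -6; -3 -6 9]
y = z − H·x̄ = [-12]
S = H·P̄·Hᵀ + R = [100]
K = P̄·Hᵀ·S⁻¹ = [1/100; 23/100; 9/50]
x' = x̄ + K·y = [-28/25, -94/25, 71/25]
P' = (I − K·H)·P̄ = [799/100 877/100 -159/50; 877/100 1971/100 -507/50; -159/50 -507/50 144/25]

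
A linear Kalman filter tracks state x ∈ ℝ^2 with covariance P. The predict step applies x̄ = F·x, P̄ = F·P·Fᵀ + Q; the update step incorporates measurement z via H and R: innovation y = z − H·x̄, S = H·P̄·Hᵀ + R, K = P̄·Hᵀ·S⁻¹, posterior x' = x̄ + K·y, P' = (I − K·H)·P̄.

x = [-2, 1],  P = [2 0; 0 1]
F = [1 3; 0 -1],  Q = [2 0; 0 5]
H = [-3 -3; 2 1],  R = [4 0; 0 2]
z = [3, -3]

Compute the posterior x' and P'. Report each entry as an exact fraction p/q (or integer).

x̄ = F·x = [1, -1]
P̄ = F·P·Fᵀ + Q = [13 -3; -3 6]
y = z − H·x̄ = [3, -4]
S = H·P̄·Hᵀ + R = [121 -69; -69 48]
K = P̄·Hᵀ·S⁻¹ = [49/349 713/1047; -144/349 -207/349]
x' = x̄ + K·y = [-1364/1047, 47/349]
P' = (I − K·H)·P̄ = [1622/1047 -606/349; -606/349 798/349]

x' = [-1364/1047, 47/349]
P' = [1622/1047 -606/349; -606/349 798/349]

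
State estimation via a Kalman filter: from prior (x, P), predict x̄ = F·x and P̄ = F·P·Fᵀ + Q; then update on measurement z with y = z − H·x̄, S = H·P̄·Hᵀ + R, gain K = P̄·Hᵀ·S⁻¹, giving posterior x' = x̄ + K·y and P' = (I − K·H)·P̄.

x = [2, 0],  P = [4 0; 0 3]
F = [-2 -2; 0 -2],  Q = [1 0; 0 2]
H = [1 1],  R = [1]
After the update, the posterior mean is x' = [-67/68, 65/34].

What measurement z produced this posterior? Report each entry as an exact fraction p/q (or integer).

x̄ = F·x = [-4, 0]
P̄ = F·P·Fᵀ + Q = [29 12; 12 14]
S = H·P̄·Hᵀ + R = [68]
K = P̄·Hᵀ·S⁻¹ = [41/68; 13/34]
x' − x̄ = [205/68, 65/34] = K·y
y = (KᵀK)⁻¹·Kᵀ·(x' − x̄) = [5]
z = y + H·x̄ = [5] + [-4] = [1]

z = [1]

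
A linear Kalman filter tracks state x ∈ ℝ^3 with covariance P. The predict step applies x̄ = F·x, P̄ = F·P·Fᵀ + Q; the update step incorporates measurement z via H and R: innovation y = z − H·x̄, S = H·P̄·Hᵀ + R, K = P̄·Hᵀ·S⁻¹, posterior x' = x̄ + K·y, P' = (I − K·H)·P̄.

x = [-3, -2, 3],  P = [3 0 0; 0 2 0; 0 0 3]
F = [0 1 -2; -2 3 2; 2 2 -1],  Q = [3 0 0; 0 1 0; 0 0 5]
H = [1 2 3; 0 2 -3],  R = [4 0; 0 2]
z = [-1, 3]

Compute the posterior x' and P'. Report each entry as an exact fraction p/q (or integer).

x' = [-236198/94399, 104582/94399, -29839/94399]
P' = [1118360/94399 -276664/94399 -180140/94399; -276664/94399 103473/94399 52282/94399; -180140/94399 52282/94399 44608/94399]

x̄ = F·x = [-8, 6, -13]
P̄ = F·P·Fᵀ + Q = [17 -6 10; -6 43 -6; 10 -6 28]
y = z − H·x̄ = [34, -48]
S = H·P̄·Hᵀ + R = [409 -122; -122 498]
K = P̄·Hᵀ·S⁻¹ = [6153/94399 -6454/94399; 21782/94399 25050/94399; 14562/94399 -14630/94399]
x' = x̄ + K·y = [-236198/94399, 104582/94399, -29839/94399]
P' = (I − K·H)·P̄ = [1118360/94399 -276664/94399 -180140/94399; -276664/94399 103473/94399 52282/94399; -180140/94399 52282/94399 44608/94399]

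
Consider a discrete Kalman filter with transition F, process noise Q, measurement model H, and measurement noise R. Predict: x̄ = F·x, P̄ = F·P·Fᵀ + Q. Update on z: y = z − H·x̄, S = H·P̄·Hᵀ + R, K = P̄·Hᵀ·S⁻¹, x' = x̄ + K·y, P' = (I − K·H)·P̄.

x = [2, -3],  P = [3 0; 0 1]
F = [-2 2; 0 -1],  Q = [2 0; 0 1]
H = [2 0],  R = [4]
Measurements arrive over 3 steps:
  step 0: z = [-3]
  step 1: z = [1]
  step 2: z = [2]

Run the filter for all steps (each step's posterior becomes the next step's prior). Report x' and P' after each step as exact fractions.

step 0: x' = [-37/19, 40/19], P' = [18/19 -2/19; -2/19 34/19]
step 1: x' = [285/281, -44/281], P' = [262/281 -72/281; -72/281 511/281]
step 2: x' = [3572/4511, -3190/4511], P' = [4230/4511 -1166/4511; -1166/4511 7876/4511]

step 0: x̄ = F·x = [-10, 3]
step 0: P̄ = F·P·Fᵀ + Q = [18 -2; -2 2]
step 0: y = z − H·x̄ = [17]
step 0: S = H·P̄·Hᵀ + R = [76]
step 0: K = P̄·Hᵀ·S⁻¹ = [9/19; -1/19]
step 0: x' = x̄ + K·y = [-37/19, 40/19]
step 0: P' = (I − K·H)·P̄ = [18/19 -2/19; -2/19 34/19]
step 1: x̄ = F·x = [154/19, -40/19]
step 1: P̄ = F·P·Fᵀ + Q = [262/19 -72/19; -72/19 53/19]
step 1: y = z − H·x̄ = [-289/19]
step 1: S = H·P̄·Hᵀ + R = [1124/19]
step 1: K = P̄·Hᵀ·S⁻¹ = [131/281; -36/281]
step 1: x' = x̄ + K·y = [285/281, -44/281]
step 1: P' = (I − K·H)·P̄ = [262/281 -72/281; -72/281 511/281]
step 2: x̄ = F·x = [-658/281, 44/281]
step 2: P̄ = F·P·Fᵀ + Q = [4230/281 -1166/281; -1166/281 792/281]
step 2: y = z − H·x̄ = [1878/281]
step 2: S = H·P̄·Hᵀ + R = [18044/281]
step 2: K = P̄·Hᵀ·S⁻¹ = [2115/4511; -583/4511]
step 2: x' = x̄ + K·y = [3572/4511, -3190/4511]
step 2: P' = (I − K·H)·P̄ = [4230/4511 -1166/4511; -1166/4511 7876/4511]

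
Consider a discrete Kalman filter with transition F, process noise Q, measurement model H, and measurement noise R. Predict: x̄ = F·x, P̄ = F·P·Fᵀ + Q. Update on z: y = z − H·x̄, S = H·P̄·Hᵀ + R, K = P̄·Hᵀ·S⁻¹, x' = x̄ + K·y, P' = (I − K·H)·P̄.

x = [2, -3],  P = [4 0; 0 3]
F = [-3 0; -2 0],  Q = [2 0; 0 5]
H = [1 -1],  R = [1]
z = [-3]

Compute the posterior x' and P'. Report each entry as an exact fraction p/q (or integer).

x' = [-43/6, -17/4]
P' = [65/3 41/2; 41/2 81/4]

x̄ = F·x = [-6, -4]
P̄ = F·P·Fᵀ + Q = [38 24; 24 21]
y = z − H·x̄ = [-1]
S = H·P̄·Hᵀ + R = [12]
K = P̄·Hᵀ·S⁻¹ = [7/6; 1/4]
x' = x̄ + K·y = [-43/6, -17/4]
P' = (I − K·H)·P̄ = [65/3 41/2; 41/2 81/4]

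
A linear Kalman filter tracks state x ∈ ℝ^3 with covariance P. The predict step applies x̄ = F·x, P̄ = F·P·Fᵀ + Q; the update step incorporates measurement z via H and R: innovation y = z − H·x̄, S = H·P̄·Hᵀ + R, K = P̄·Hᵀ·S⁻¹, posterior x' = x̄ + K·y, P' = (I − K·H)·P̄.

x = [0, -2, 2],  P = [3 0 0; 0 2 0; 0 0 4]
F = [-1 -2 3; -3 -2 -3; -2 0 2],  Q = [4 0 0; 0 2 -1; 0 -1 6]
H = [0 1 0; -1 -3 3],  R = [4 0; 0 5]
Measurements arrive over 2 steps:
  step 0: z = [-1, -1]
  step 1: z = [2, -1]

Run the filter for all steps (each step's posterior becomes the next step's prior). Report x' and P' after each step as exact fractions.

step 0: x̄ = F·x = [10, -2, 4]
step 0: P̄ = F·P·Fᵀ + Q = [51 -19 30; -19 73 -7; 30 -7 34]
step 0: y = z − H·x̄ = [1, -9]
step 0: S = H·P̄·Hᵀ + R = [77 -221; -221 851]
step 0: K = P̄·Hᵀ·S⁻¹ = [49/162 31/162; 6641/8343 -442/8343; 7298/8343 2807/8343]
step 0: x' = x̄ + K·y = [695/81, -6067/8343, 15407/8343]
step 0: P' = (I − K·H)·P̄ = [6217/162 98/81 1160/81; 98/81 26564/8343 29192/8343; 1160/81 29192/8343 73697/8343]
step 1: x̄ = F·x = [-490/309, -248842/8343, -12484/927]
step 1: P̄ = F·P·Fᵀ + Q = [2377/206 -17231/618 621/103; -17231/618 12579733/16686 154904/927; 621/103 154904/927 8268/103]
step 1: y = z − H·x̄ = [265528/8343, -143677/2781]
step 1: S = H·P̄·Hᵀ + R = [12646477/16686 -4818191/2781; -4818191/2781 3998021/927]
step 1: K = P̄·Hᵀ·S⁻¹ = [600934629/4456258465 334597303/4456258465; 4168400953/4456258465 -115636584/4456258465; 4320530586/4456258465 1460237877/4456258465]
step 1: x' = x̄ + K·y = [-5227512817/4456258465, 5725260906/4456258465, 2052819967/4456258465]
step 1: P' = (I − K·H)·P̄ = [37996488733/4456258465 2403738516/4456258465 15626896932/4456258465; 2403738516/4456258465 16673603812/4456258465 17282122344/4456258465; 15626896932/4456258465 17282122344/4456258465 24924817783/4456258465]

step 0: x' = [695/81, -6067/8343, 15407/8343], P' = [6217/162 98/81 1160/81; 98/81 26564/8343 29192/8343; 1160/81 29192/8343 73697/8343]
step 1: x' = [-5227512817/4456258465, 5725260906/4456258465, 2052819967/4456258465], P' = [37996488733/4456258465 2403738516/4456258465 15626896932/4456258465; 2403738516/4456258465 16673603812/4456258465 17282122344/4456258465; 15626896932/4456258465 17282122344/4456258465 24924817783/4456258465]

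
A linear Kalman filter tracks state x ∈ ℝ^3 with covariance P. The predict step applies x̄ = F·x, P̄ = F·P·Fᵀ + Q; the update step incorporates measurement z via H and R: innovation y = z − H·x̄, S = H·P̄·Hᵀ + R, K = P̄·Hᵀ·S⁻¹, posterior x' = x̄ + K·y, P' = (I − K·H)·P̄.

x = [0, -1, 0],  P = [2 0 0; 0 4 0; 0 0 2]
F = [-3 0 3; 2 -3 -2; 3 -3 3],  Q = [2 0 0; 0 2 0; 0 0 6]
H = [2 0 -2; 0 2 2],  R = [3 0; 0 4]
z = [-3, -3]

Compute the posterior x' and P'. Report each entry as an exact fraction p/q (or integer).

x' = [-46392/19559, -7428/19559, -19236/19559]
P' = [297018/19559 -273816/19559 283584/19559; -273816/19559 283086/19559 -274176/19559; 283584/19559 -274176/19559 284358/19559]

x̄ = F·x = [0, 3, 3]
P̄ = F·P·Fᵀ + Q = [38 -24 0; -24 54 36; 0 36 78]
y = z − H·x̄ = [3, -15]
S = H·P̄·Hᵀ + R = [467 -552; -552 820]
K = P̄·Hᵀ·S⁻¹ = [8956/19559 4884/19559; 240/19559 4455/19559; -516/19559 5091/19559]
x' = x̄ + K·y = [-46392/19559, -7428/19559, -19236/19559]
P' = (I − K·H)·P̄ = [297018/19559 -273816/19559 283584/19559; -273816/19559 283086/19559 -274176/19559; 283584/19559 -274176/19559 284358/19559]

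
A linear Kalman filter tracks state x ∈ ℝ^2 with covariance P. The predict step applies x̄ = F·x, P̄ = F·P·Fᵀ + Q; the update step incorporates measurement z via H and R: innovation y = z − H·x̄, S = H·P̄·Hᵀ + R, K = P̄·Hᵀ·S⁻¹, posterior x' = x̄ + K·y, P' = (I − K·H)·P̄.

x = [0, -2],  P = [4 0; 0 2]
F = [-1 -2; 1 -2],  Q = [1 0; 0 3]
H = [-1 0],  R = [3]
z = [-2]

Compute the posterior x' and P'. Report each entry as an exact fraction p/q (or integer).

x' = [19/8, 7/2]
P' = [39/16 3/4; 3/4 14]

x̄ = F·x = [4, 4]
P̄ = F·P·Fᵀ + Q = [13 4; 4 15]
y = z − H·x̄ = [2]
S = H·P̄·Hᵀ + R = [16]
K = P̄·Hᵀ·S⁻¹ = [-13/16; -1/4]
x' = x̄ + K·y = [19/8, 7/2]
P' = (I − K·H)·P̄ = [39/16 3/4; 3/4 14]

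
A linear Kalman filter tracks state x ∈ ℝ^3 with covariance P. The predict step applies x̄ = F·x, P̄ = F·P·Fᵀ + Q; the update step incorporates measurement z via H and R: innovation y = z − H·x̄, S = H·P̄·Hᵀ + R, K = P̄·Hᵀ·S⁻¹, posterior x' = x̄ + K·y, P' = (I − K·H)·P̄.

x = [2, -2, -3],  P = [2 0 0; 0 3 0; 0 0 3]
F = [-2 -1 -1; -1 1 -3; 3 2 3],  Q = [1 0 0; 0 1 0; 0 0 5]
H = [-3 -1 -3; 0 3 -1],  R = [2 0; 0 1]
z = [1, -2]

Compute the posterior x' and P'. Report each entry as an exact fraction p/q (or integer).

x̄ = F·x = [1, 5, -7]
P̄ = F·P·Fᵀ + Q = [15 10 -27; 10 33 -27; -27 -27 62]
y = z − H·x̄ = [-12, -24]
S = H·P̄·Hᵀ + R = [140 132; 132 522]
K = P̄·Hᵀ·S⁻¹ = [84/773 379/4638; -201/1546 212/773; -910/2319 -2431/13914]
x' = x̄ + K·y = [-1751/773, -17/773, 4411/2319]
P' = (I − K·H)·P̄ = [11621/1546 -1741/773 -31717/4638; -1741/773 606/773 1606/773; -31717/4638 1606/773 89155/13914]

x' = [-1751/773, -17/773, 4411/2319]
P' = [11621/1546 -1741/773 -31717/4638; -1741/773 606/773 1606/773; -31717/4638 1606/773 89155/13914]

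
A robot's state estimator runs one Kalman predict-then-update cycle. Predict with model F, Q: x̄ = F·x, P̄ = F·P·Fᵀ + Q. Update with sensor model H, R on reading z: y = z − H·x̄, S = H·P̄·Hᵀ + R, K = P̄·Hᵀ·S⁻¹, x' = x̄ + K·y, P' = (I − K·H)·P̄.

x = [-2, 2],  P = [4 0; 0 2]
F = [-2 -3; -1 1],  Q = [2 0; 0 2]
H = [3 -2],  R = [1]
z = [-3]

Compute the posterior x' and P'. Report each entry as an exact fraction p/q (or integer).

x̄ = F·x = [-2, 4]
P̄ = F·P·Fᵀ + Q = [36 2; 2 8]
y = z − H·x̄ = [11]
S = H·P̄·Hᵀ + R = [333]
K = P̄·Hᵀ·S⁻¹ = [104/333; -10/333]
x' = x̄ + K·y = [478/333, 1222/333]
P' = (I − K·H)·P̄ = [1172/333 1706/333; 1706/333 2564/333]

x' = [478/333, 1222/333]
P' = [1172/333 1706/333; 1706/333 2564/333]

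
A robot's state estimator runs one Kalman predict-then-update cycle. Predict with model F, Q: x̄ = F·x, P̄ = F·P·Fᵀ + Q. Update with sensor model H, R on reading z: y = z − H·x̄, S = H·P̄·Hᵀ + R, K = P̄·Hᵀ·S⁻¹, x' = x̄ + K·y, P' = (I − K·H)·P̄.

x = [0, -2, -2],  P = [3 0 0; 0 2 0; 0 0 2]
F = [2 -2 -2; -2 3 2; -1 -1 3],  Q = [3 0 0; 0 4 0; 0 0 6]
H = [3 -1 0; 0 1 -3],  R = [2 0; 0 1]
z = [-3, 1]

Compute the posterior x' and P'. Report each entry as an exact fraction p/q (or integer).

x̄ = F·x = [8, -10, -4]
P̄ = F·P·Fᵀ + Q = [31 -32 -14; -32 42 12; -14 12 29]
y = z − H·x̄ = [-37, -1]
S = H·P̄·Hᵀ + R = [515 24; 24 232]
K = P̄·Hᵀ·S⁻¹ = [3595/14863 1075/59452; -4020/14863 3201/59452; -1341/14863 -37329/118904]
x' = x̄ + K·y = [-57519/59452, -2761/59452, -41351/118904]
P' = (I − K·H)·P̄ = [17381/29726 37763/29726 24817/59452; 37763/29726 129369/29726 85179/59452; 24817/59452 85179/59452 69229/118904]

x' = [-57519/59452, -2761/59452, -41351/118904]
P' = [17381/29726 37763/29726 24817/59452; 37763/29726 129369/29726 85179/59452; 24817/59452 85179/59452 69229/118904]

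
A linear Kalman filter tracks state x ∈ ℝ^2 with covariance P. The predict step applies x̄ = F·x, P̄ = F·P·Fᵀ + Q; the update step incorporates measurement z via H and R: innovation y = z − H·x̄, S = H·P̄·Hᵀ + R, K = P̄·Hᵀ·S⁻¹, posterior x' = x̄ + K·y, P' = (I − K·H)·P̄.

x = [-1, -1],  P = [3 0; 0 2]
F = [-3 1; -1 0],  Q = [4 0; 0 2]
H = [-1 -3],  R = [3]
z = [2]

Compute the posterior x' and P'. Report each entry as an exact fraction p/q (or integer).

x' = [-10/9, -11/45]
P' = [19/3 -5/3; -5/3 11/15]

x̄ = F·x = [2, 1]
P̄ = F·P·Fᵀ + Q = [33 9; 9 5]
y = z − H·x̄ = [7]
S = H·P̄·Hᵀ + R = [135]
K = P̄·Hᵀ·S⁻¹ = [-4/9; -8/45]
x' = x̄ + K·y = [-10/9, -11/45]
P' = (I − K·H)·P̄ = [19/3 -5/3; -5/3 11/15]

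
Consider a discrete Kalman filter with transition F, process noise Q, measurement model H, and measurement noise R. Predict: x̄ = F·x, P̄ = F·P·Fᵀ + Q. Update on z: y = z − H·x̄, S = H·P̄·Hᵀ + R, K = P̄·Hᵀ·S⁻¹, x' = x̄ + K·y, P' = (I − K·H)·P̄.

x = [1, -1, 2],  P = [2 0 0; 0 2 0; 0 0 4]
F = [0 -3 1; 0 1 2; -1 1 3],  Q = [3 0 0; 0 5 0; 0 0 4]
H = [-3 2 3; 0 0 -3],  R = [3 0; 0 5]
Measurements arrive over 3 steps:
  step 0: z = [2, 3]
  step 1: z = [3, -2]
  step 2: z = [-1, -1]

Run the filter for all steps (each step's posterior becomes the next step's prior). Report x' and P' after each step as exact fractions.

step 0: x̄ = F·x = [5, 3, 4]
step 0: P̄ = F·P·Fᵀ + Q = [25 2 6; 2 23 26; 6 26 44]
step 0: y = z − H·x̄ = [-1, 15]
step 0: S = H·P̄·Hᵀ + R = [896 -498; -498 401]
step 0: K = P̄·Hᵀ·S⁻¹ = [-30217/111292 -21261/55646; 4237/55646 -2781/27823; 415/55646 -8901/27823]
step 0: x' = x̄ + K·y = [-51153/111292, 79271/55646, -44861/55646]
step 0: P' = (I − K·H)·P̄ = [415403/111292 235737/55646 35435/55646; 235737/55646 173028/27823 4635/27823; 35435/55646 4635/27823 14835/27823]
step 1: x̄ = F·x = [-141337/27823, -10451/55646, -59471/111292]
step 1: P̄ = F·P·Fᵀ + Q = [1627746/27823 -512589/27823 -175771/27823; -512589/27823 390023/27823 263819/55646; -175771/27823 263819/55646 829815/111292]
step 1: y = z − H·x̄ = [-1141951/111292, -400997/111292]
step 1: S = H·P̄·Hᵀ + R = [116232875/111292 -16961919/111292; -16961919/111292 8024795/111292]
step 1: K = P̄·Hᵀ·S⁻¹ = [-767371698/2897954471 -860281206/2897954471; 541397387/5795908942 1085787/5795908942; 28269865/5795908942 -1738248189/5795908942]
step 1: x' = x̄ + K·y = [-3747634184/2897954471, -3323827290/2897954471, 1437933579/2897954471]
step 1: P' = (I − K·H)·P̄ = [8344713774/2897954471 9215310099/2897954471 1433802010/2897954471; 9215310099/2897954471 28460740845/5795908942 -1809645/5795908942; 1433802010/2897954471 -1809645/5795908942 2897080315/5795908942]
step 2: x̄ = F·x = [11409415449/2897954471, -447960132/2897954471, 4737607631/2897954471]
step 2: P̄ = F·P·Fᵀ + Q = [138221166308/2897954471 -39789506840/2897954471 -12126123928/2897954471; -39789506840/2897954471 69021368235/5795908942 10834173136/2897954471; -12126123928/2897954471 10834173136/2897954471 20164902305/2897954471]
step 2: y = z − H·x̄ = [18013389247/2897954471, 11314868422/2897954471]
step 2: S = H·P̄·Hᵀ + R = [2397965607816/2897954471 -355624274913/2897954471; -355624274913/2897954471 195973893100/2897954471]
step 2: K = P̄·Hᵀ·S⁻¹ = [-31418992015448/118521541388361 -11671172876500/39507180462787; 3649753714692/39507180462787 70714106007/39507180462787; 592707124855/118521541388361 -11836857038809/39507180462787]
step 2: x' = x̄ + K·y = [134621030127623/118521541388361, 16855652439414/39507180462787, 58795879991042/118521541388361]
step 2: P' = (I − K·H)·P̄ = [339669639921884/118521541388361 124947391761968/39507180462787 58355864382500/118521541388361; 124947391761968/39507180462787 386145006960015/79014360925574 -117856843345/39507180462787; 58355864382500/118521541388361 -117856843345/39507180462787 59184285194045/118521541388361]

step 0: x' = [-51153/111292, 79271/55646, -44861/55646], P' = [415403/111292 235737/55646 35435/55646; 235737/55646 173028/27823 4635/27823; 35435/55646 4635/27823 14835/27823]
step 1: x' = [-3747634184/2897954471, -3323827290/2897954471, 1437933579/2897954471], P' = [8344713774/2897954471 9215310099/2897954471 1433802010/2897954471; 9215310099/2897954471 28460740845/5795908942 -1809645/5795908942; 1433802010/2897954471 -1809645/5795908942 2897080315/5795908942]
step 2: x' = [134621030127623/118521541388361, 16855652439414/39507180462787, 58795879991042/118521541388361], P' = [339669639921884/118521541388361 124947391761968/39507180462787 58355864382500/118521541388361; 124947391761968/39507180462787 386145006960015/79014360925574 -117856843345/39507180462787; 58355864382500/118521541388361 -117856843345/39507180462787 59184285194045/118521541388361]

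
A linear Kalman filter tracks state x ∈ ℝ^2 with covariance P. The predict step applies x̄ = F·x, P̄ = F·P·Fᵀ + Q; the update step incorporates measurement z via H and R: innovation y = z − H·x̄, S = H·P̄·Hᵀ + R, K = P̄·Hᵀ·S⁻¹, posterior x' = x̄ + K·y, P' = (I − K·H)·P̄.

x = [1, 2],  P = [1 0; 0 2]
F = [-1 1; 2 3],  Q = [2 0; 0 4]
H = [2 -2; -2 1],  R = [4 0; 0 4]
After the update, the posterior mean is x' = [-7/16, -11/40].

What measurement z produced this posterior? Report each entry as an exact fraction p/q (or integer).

z = [1, 2]

x̄ = F·x = [1, 8]
P̄ = F·P·Fᵀ + Q = [5 4; 4 26]
S = H·P̄·Hᵀ + R = [96 -48; -48 34]
K = P̄·Hᵀ·S⁻¹ = [-11/48 -1/2; -79/120 -2/5]
x' − x̄ = [-23/16, -331/40] = K·y
y = (KᵀK)⁻¹·Kᵀ·(x' − x̄) = [15, -4]
z = y + H·x̄ = [15, -4] + [-14, 6] = [1, 2]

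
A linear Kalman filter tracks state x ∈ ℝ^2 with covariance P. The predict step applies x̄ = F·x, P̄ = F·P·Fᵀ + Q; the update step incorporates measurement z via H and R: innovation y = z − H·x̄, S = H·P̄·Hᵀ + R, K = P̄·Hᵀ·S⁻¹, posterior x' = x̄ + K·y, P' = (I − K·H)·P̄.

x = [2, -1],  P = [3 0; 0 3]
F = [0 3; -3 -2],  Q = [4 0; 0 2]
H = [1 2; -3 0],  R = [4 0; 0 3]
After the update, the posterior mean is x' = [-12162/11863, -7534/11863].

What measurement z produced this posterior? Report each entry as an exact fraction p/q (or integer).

z = [-2, 3]

x̄ = F·x = [-3, -4]
P̄ = F·P·Fᵀ + Q = [31 -18; -18 41]
S = H·P̄·Hᵀ + R = [127 15; 15 282]
K = P̄·Hᵀ·S⁻¹ = [-5/11863 -3912/11863; 5746/11863 1966/11863]
x' − x̄ = [23427/11863, 39918/11863] = K·y
y = (KᵀK)⁻¹·Kᵀ·(x' − x̄) = [9, -6]
z = y + H·x̄ = [9, -6] + [-11, 9] = [-2, 3]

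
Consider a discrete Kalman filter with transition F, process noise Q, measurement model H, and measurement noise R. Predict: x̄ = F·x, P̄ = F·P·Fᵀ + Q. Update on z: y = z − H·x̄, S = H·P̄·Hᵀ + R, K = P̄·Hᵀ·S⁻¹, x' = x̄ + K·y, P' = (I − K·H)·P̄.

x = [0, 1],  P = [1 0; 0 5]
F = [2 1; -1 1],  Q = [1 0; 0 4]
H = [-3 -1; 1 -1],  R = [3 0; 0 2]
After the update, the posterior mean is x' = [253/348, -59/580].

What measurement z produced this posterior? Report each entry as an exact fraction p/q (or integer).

z = [-2, 1]

x̄ = F·x = [1, 1]
P̄ = F·P·Fᵀ + Q = [10 3; 3 10]
S = H·P̄·Hᵀ + R = [121 -14; -14 16]
K = P̄·Hᵀ·S⁻¹ = [-43/174 77/348; -67/290 -371/580]
x' − x̄ = [-95/348, -639/580] = K·y
y = (KᵀK)⁻¹·Kᵀ·(x' − x̄) = [2, 1]
z = y + H·x̄ = [2, 1] + [-4, 0] = [-2, 1]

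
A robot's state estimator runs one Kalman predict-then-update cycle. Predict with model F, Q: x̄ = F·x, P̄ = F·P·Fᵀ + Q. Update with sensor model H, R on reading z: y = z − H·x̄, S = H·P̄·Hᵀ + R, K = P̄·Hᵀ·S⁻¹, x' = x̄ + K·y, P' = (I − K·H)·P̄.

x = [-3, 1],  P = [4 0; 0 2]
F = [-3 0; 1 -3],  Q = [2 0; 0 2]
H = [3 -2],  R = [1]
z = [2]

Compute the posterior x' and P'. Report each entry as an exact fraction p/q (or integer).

x̄ = F·x = [9, -6]
P̄ = F·P·Fᵀ + Q = [38 -12; -12 24]
y = z − H·x̄ = [-37]
S = H·P̄·Hᵀ + R = [583]
K = P̄·Hᵀ·S⁻¹ = [138/583; -84/583]
x' = x̄ + K·y = [141/583, -390/583]
P' = (I − K·H)·P̄ = [3110/583 4596/583; 4596/583 6936/583]

x' = [141/583, -390/583]
P' = [3110/583 4596/583; 4596/583 6936/583]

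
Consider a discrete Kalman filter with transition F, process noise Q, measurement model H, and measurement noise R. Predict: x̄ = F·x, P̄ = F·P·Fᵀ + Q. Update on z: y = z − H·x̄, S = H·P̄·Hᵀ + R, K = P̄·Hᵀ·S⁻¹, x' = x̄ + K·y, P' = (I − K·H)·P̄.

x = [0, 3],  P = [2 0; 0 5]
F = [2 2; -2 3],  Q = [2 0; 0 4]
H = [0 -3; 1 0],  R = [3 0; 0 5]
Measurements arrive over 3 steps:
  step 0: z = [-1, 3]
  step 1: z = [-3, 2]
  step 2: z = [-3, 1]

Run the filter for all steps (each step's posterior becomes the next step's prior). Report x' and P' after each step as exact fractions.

step 0: x̄ = F·x = [6, 9]
step 0: P̄ = F·P·Fᵀ + Q = [30 22; 22 57]
step 0: y = z − H·x̄ = [26, -3]
step 0: S = H·P̄·Hᵀ + R = [516 -66; -66 35]
step 0: K = P̄·Hᵀ·S⁻¹ = [-55/2284 927/1142; -1511/4568 11/2284]
step 0: x' = x̄ + K·y = [1678/571, 220/571]
step 0: P' = (I − K·H)·P̄ = [4635/1142 55/2284; 55/2284 1511/4568]
step 1: x̄ = F·x = [3796/571, -2696/571]
step 1: P̄ = F·P·Fᵀ + Q = [22555/1142 -32437/2284; -32437/2284 104711/4568]
step 1: y = z − H·x̄ = [-9801/571, -2654/571]
step 1: S = H·P̄·Hᵀ + R = [956103/4568 97311/2284; 97311/2284 28265/1142]
step 1: K = P̄·Hᵀ·S⁻¹ = [324370/5123999 3530494/5123999; -1670313/5123999 -64874/5123999]
step 1: x' = x̄ + K·y = [170238/72169, 67305/72169]
step 1: P' = (I − K·H)·P̄ = [17652470/5123999 -324370/5123999; -324370/5123999 1670313/5123999]
step 2: x̄ = F·x = [475086/72169, -138561/72169]
step 2: P̄ = F·P·Fᵀ + Q = [84944170/5123999 -61236742/5123999; -61236742/5123999 110031133/5123999]
step 2: y = z − H·x̄ = [-632190/72169, -402917/72169]
step 2: S = H·P̄·Hᵀ + R = [1005652194/5123999 183710226/5123999; 183710226/5123999 110564165/5123999]
step 2: K = P̄·Hᵀ·S⁻¹ = [153091855/2518854511 1680811016/2518854511; -1642381619/5037709022 -30618371/2518854511]
step 2: x' = x̄ + K·y = [5856559496/2518854511, 2528374789/2518854511]
step 2: P' = (I − K·H)·P̄ = [8404055080/2518854511 -153091855/2518854511; -153091855/2518854511 1642381619/5037709022]

step 0: x' = [1678/571, 220/571], P' = [4635/1142 55/2284; 55/2284 1511/4568]
step 1: x' = [170238/72169, 67305/72169], P' = [17652470/5123999 -324370/5123999; -324370/5123999 1670313/5123999]
step 2: x' = [5856559496/2518854511, 2528374789/2518854511], P' = [8404055080/2518854511 -153091855/2518854511; -153091855/2518854511 1642381619/5037709022]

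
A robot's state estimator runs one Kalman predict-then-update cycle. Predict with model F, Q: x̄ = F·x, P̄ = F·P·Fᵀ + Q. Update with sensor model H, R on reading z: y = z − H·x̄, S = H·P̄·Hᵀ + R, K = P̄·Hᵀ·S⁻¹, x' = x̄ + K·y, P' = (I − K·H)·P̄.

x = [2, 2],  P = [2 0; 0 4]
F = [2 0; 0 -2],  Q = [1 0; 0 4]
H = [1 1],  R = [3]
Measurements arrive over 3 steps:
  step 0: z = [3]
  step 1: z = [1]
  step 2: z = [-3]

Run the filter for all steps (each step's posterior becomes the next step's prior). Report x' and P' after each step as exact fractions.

step 0: x' = [155/32, -17/8], P' = [207/32 -45/8; -45/8 15/2]
step 1: x' = [6655/1742, -2146/871], P' = [3905/871 -2720/871; -2720/871 4076/871]
step 2: x' = [9325/15163, -44644/15163], P' = [288221/60652 -51527/15163; -51527/15163 74528/15163]

step 0: x̄ = F·x = [4, -4]
step 0: P̄ = F·P·Fᵀ + Q = [9 0; 0 20]
step 0: y = z − H·x̄ = [3]
step 0: S = H·P̄·Hᵀ + R = [32]
step 0: K = P̄·Hᵀ·S⁻¹ = [9/32; 5/8]
step 0: x' = x̄ + K·y = [155/32, -17/8]
step 0: P' = (I − K·H)·P̄ = [207/32 -45/8; -45/8 15/2]
step 1: x̄ = F·x = [155/16, 17/4]
step 1: P̄ = F·P·Fᵀ + Q = [215/8 45/2; 45/2 34]
step 1: y = z − H·x̄ = [-207/16]
step 1: S = H·P̄·Hᵀ + R = [871/8]
step 1: K = P̄·Hᵀ·S⁻¹ = [395/871; 452/871]
step 1: x' = x̄ + K·y = [6655/1742, -2146/871]
step 1: P' = (I − K·H)·P̄ = [3905/871 -2720/871; -2720/871 4076/871]
step 2: x̄ = F·x = [6655/871, 4292/871]
step 2: P̄ = F·P·Fᵀ + Q = [16491/871 10880/871; 10880/871 19788/871]
step 2: y = z − H·x̄ = [-13560/871]
step 2: S = H·P̄·Hᵀ + R = [60652/871]
step 2: K = P̄·Hᵀ·S⁻¹ = [27371/60652; 7667/15163]
step 2: x' = x̄ + K·y = [9325/15163, -44644/15163]
step 2: P' = (I − K·H)·P̄ = [288221/60652 -51527/15163; -51527/15163 74528/15163]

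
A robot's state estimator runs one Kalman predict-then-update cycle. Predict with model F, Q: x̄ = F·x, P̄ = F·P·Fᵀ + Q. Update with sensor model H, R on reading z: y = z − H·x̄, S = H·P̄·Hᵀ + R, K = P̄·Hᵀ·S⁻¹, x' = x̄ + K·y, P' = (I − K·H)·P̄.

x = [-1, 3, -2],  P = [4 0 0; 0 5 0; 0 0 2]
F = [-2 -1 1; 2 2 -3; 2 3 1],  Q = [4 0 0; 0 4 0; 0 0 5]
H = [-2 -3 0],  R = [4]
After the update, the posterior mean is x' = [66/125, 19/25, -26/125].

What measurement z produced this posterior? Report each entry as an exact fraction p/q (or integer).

x̄ = F·x = [-3, 10, 5]
P̄ = F·P·Fᵀ + Q = [27 -32 -29; -32 58 40; -29 40 68]
S = H·P̄·Hᵀ + R = [250]
K = P̄·Hᵀ·S⁻¹ = [21/125; -11/25; -31/125]
x' − x̄ = [441/125, -231/25, -651/125] = K·y
y = (KᵀK)⁻¹·Kᵀ·(x' − x̄) = [21]
z = y + H·x̄ = [21] + [-24] = [-3]

z = [-3]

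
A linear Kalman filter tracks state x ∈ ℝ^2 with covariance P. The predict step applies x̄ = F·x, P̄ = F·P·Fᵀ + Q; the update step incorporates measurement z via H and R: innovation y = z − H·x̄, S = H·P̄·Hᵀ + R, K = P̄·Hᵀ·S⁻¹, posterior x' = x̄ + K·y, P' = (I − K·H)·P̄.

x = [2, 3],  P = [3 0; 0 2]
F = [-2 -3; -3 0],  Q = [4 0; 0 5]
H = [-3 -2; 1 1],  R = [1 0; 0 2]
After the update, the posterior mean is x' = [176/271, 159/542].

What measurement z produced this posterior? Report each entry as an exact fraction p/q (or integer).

x̄ = F·x = [-13, -6]
P̄ = F·P·Fᵀ + Q = [34 18; 18 32]
S = H·P̄·Hᵀ + R = [651 -256; -256 104]
K = P̄·Hᵀ·S⁻¹ = [-130/271 -369/542; 66/271 1171/1084]
x' − x̄ = [3699/271, 3411/542] = K·y
y = (KᵀK)⁻¹·Kᵀ·(x' − x̄) = [-54, 18]
z = y + H·x̄ = [-54, 18] + [51, -19] = [-3, -1]

z = [-3, -1]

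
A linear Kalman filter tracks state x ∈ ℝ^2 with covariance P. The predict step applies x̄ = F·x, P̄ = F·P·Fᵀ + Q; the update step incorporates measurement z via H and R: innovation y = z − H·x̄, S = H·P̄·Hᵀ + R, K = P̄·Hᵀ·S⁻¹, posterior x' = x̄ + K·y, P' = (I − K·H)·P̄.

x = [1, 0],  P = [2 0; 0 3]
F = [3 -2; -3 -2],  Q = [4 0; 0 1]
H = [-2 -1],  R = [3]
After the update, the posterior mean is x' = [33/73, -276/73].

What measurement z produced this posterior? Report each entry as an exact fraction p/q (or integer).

z = [3]

x̄ = F·x = [3, -3]
P̄ = F·P·Fᵀ + Q = [34 -6; -6 31]
S = H·P̄·Hᵀ + R = [146]
K = P̄·Hᵀ·S⁻¹ = [-31/73; -19/146]
x' − x̄ = [-186/73, -57/73] = K·y
y = (KᵀK)⁻¹·Kᵀ·(x' − x̄) = [6]
z = y + H·x̄ = [6] + [-3] = [3]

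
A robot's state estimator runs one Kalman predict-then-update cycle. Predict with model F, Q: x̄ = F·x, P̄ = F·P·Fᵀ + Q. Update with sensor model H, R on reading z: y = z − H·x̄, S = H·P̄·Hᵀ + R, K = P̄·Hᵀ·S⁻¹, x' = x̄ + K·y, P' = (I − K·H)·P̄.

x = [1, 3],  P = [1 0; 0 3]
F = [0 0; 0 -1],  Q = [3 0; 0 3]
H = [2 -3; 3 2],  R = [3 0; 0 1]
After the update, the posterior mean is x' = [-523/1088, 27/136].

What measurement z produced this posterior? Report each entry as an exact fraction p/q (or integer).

z = [-2, -1]

x̄ = F·x = [0, -3]
P̄ = F·P·Fᵀ + Q = [3 0; 0 6]
S = H·P̄·Hᵀ + R = [69 -18; -18 52]
K = P̄·Hᵀ·S⁻¹ = [79/544 243/1088; -15/68 21/136]
x' − x̄ = [-523/1088, 435/136] = K·y
y = (KᵀK)⁻¹·Kᵀ·(x' − x̄) = [-11, 5]
z = y + H·x̄ = [-11, 5] + [9, -6] = [-2, -1]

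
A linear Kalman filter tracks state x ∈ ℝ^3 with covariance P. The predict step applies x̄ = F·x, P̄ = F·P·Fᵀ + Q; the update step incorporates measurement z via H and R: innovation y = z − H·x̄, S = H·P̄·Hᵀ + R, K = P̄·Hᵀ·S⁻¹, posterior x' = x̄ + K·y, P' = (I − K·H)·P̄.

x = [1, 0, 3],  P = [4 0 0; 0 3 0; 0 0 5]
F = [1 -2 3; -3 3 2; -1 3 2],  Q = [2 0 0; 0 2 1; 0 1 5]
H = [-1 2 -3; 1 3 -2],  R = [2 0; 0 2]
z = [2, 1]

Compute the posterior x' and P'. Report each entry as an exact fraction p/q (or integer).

x' = [83039/71549, -90158/71549, -131283/71549]
P' = [1739106/71549 -1705430/71549 -1699296/71549; -1705430/71549 1745640/71549 1733800/71549; -1699296/71549 1733800/71549 1733320/71549]

x̄ = F·x = [10, 3, 5]
P̄ = F·P·Fᵀ + Q = [63 0 8; 0 85 60; 8 60 56]
y = z − H·x̄ = [21, -8]
S = H·P̄·Hᵀ + R = [237 -5; -5 302]
K = P̄·Hᵀ·S⁻¹ = [-26039/71549 10704/71549; -2345/71549 31945/71549; -16532/71549 17732/71549]
x' = x̄ + K·y = [83039/71549, -90158/71549, -131283/71549]
P' = (I − K·H)·P̄ = [1739106/71549 -1705430/71549 -1699296/71549; -1705430/71549 1745640/71549 1733800/71549; -1699296/71549 1733800/71549 1733320/71549]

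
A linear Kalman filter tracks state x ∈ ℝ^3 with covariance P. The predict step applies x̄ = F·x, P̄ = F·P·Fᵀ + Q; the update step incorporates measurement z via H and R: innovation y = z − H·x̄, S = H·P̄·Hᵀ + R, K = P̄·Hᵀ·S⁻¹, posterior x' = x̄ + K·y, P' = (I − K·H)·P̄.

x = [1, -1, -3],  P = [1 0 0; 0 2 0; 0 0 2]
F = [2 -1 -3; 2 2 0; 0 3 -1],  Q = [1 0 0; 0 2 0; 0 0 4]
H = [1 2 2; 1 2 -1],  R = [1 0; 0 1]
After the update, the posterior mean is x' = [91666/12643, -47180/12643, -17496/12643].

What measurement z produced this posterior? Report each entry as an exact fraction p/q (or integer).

x̄ = F·x = [12, 0, 0]
P̄ = F·P·Fᵀ + Q = [25 0 0; 0 14 12; 0 12 24]
S = H·P̄·Hᵀ + R = [274 57; 57 58]
K = P̄·Hᵀ·S⁻¹ = [25/12643 5425/12643; 2104/12643 1420/12643; 4176/12643 -4104/12643]
x' − x̄ = [-60050/12643, -47180/12643, -17496/12643] = K·y
y = (KᵀK)⁻¹·Kᵀ·(x' − x̄) = [-15, -11]
z = y + H·x̄ = [-15, -11] + [12, 12] = [-3, 1]

z = [-3, 1]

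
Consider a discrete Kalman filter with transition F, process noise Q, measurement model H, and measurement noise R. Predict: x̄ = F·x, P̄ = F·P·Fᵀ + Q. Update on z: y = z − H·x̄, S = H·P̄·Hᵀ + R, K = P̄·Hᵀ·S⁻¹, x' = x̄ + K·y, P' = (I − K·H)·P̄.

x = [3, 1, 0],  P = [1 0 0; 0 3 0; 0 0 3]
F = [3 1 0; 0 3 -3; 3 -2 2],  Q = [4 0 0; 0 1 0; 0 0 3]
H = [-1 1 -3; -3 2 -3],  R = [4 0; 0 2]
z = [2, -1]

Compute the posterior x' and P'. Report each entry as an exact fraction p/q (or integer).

x̄ = F·x = [10, 3, 7]
P̄ = F·P·Fᵀ + Q = [16 9 3; 9 55 -36; 3 -36 36]
y = z − H·x̄ = [30, 44]
S = H·P̄·Hᵀ + R = [615 797; 797 1068]
K = P̄·Hᵀ·S⁻¹ = [13995/21611 -11233/21611; 12245/21611 -5273/21611; -6363/21611 924/21611]
x' = x̄ + K·y = [141708/21611, 200171/21611, 1043/21611]
P' = (I − K·H)·P̄ = [131609/21611 184772/21611 -939/21611; 184772/21611 310018/21611 25422/21611; -939/21611 25422/21611 17271/21611]

x' = [141708/21611, 200171/21611, 1043/21611]
P' = [131609/21611 184772/21611 -939/21611; 184772/21611 310018/21611 25422/21611; -939/21611 25422/21611 17271/21611]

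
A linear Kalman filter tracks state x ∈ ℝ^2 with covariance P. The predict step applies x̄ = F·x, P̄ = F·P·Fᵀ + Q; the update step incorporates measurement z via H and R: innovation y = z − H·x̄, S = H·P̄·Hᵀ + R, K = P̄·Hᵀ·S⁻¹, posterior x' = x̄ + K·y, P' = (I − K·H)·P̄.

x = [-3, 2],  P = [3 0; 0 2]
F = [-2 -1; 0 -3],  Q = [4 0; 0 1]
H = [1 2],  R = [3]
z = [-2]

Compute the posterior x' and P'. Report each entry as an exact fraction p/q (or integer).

x' = [664/121, -42/11]
P' = [1278/121 -54/11; -54/11 3]

x̄ = F·x = [4, -6]
P̄ = F·P·Fᵀ + Q = [18 6; 6 19]
y = z − H·x̄ = [6]
S = H·P̄·Hᵀ + R = [121]
K = P̄·Hᵀ·S⁻¹ = [30/121; 4/11]
x' = x̄ + K·y = [664/121, -42/11]
P' = (I − K·H)·P̄ = [1278/121 -54/11; -54/11 3]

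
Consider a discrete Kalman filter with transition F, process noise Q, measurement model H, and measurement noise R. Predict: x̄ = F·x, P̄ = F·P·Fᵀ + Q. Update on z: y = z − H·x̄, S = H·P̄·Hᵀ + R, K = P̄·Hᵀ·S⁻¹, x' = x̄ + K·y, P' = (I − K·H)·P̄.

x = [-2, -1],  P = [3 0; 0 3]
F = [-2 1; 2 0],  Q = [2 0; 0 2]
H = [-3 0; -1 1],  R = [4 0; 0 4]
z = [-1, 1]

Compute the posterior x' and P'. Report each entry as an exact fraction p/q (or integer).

x' = [19/121, -20/121]
P' = [324/847 92/847; 92/847 1992/847]

x̄ = F·x = [3, -4]
P̄ = F·P·Fᵀ + Q = [17 -12; -12 14]
y = z − H·x̄ = [8, 8]
S = H·P̄·Hᵀ + R = [157 87; 87 59]
K = P̄·Hᵀ·S⁻¹ = [-243/847 -58/847; -69/847 475/847]
x' = x̄ + K·y = [19/121, -20/121]
P' = (I − K·H)·P̄ = [324/847 92/847; 92/847 1992/847]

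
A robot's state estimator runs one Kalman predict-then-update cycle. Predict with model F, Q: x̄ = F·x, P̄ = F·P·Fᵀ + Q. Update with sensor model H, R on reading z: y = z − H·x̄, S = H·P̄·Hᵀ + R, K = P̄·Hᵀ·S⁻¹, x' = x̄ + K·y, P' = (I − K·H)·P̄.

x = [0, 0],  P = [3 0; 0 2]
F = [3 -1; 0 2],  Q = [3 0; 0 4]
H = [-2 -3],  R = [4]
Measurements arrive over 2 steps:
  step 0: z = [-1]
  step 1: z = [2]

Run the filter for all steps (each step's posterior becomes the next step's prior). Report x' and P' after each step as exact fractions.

step 0: x' = [13/48, 7/48], P' = [215/12 -139/12; -139/12 95/12]
step 1: x' = [-849/292, 1038/803], P' = [3547/73 -2282/73; -2282/73 16480/803]

step 0: x̄ = F·x = [0, 0]
step 0: P̄ = F·P·Fᵀ + Q = [32 -4; -4 12]
step 0: y = z − H·x̄ = [-1]
step 0: S = H·P̄·Hᵀ + R = [192]
step 0: K = P̄·Hᵀ·S⁻¹ = [-13/48; -7/48]
step 0: x' = x̄ + K·y = [13/48, 7/48]
step 0: P' = (I − K·H)·P̄ = [215/12 -139/12; -139/12 95/12]
step 1: x̄ = F·x = [2/3, 7/24]
step 1: P̄ = F·P·Fᵀ + Q = [725/3 -256/3; -256/3 107/3]
step 1: y = z − H·x̄ = [101/24]
step 1: S = H·P̄·Hᵀ + R = [803/3]
step 1: K = P̄·Hᵀ·S⁻¹ = [-62/73; 191/803]
step 1: x' = x̄ + K·y = [-849/292, 1038/803]
step 1: P' = (I − K·H)·P̄ = [3547/73 -2282/73; -2282/73 16480/803]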